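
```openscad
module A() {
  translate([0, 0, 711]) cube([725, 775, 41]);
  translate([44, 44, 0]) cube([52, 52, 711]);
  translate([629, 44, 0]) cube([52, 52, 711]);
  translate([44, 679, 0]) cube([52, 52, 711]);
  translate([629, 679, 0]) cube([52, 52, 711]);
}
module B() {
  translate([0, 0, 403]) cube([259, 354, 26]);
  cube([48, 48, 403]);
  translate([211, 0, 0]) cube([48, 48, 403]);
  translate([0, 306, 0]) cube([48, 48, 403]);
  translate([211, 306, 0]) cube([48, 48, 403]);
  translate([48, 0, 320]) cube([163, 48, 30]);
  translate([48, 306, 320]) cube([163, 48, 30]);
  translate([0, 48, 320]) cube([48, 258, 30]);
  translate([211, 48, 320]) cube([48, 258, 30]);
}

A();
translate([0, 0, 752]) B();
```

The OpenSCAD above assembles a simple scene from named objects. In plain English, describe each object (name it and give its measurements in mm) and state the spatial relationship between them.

A is a table with a 725×775 mm rectangular top, 41 mm thick, top surface at z = 752 mm, supported by four 52×52 mm square legs, each inset 44 mm from the nearest pair of top edges, running from the floor.

B is a four-legged stool. The seat is a 259×354×26 mm slab whose top surface is at z = 429 mm; four square legs, each 48×48 mm in cross-section, run from the floor (z = 0) to the underside of the seat, each flush with a corner of the seat. Four stretchers, 48 mm wide and 30 mm tall, connect adjacent legs with their undersides at z = 320 mm, each running between the inner faces of the legs it joins and aligned with the legs' outer faces on the other axis.

The stool is on top of the table.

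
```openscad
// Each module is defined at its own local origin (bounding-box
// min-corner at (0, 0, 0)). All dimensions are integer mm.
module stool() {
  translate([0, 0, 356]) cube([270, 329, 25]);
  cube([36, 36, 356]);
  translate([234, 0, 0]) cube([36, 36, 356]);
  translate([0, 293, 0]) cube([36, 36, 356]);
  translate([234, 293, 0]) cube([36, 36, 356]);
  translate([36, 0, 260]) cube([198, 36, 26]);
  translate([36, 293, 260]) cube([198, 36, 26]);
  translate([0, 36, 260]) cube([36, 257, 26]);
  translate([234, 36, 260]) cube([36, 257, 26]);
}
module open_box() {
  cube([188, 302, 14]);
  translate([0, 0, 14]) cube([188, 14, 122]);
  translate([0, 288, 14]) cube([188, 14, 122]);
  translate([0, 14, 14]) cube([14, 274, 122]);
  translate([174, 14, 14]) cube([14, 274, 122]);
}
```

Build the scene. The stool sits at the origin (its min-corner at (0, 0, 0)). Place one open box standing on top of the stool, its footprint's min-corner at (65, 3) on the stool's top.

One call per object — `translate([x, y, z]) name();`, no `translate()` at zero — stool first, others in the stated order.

stool();
translate([65, 3, 381]) open_box();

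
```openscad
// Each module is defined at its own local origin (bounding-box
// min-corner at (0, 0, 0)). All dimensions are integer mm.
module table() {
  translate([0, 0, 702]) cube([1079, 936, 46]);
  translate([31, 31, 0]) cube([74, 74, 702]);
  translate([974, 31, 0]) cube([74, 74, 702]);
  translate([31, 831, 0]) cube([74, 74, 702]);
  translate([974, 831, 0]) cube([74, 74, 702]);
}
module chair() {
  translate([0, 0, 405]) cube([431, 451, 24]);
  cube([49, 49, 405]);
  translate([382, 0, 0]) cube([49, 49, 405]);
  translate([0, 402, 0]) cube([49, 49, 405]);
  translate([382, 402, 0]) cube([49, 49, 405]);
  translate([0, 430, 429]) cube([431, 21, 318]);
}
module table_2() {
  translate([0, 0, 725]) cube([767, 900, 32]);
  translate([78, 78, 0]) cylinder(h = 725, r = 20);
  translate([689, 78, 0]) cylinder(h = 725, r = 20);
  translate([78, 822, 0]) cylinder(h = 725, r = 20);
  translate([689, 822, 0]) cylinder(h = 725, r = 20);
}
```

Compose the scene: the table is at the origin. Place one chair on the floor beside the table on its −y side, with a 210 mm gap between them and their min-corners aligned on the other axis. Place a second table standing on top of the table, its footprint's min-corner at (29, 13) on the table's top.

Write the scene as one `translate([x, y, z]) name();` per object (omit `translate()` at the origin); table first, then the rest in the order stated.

table();
translate([0, -661, 0]) chair();
translate([29, 13, 748]) table_2();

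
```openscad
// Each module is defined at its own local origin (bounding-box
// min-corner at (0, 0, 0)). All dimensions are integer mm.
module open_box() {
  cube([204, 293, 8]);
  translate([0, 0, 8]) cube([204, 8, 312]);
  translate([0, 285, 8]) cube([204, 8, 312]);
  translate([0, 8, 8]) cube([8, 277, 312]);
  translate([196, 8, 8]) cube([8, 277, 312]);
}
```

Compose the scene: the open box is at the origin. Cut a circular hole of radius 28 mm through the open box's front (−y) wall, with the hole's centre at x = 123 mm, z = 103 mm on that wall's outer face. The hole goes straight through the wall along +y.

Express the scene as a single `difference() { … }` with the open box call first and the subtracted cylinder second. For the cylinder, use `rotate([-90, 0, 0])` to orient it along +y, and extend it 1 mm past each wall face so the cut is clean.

difference() {
  open_box();
  translate([123, -1, 103]) rotate([-90, 0, 0]) cylinder(h = 10, r = 28);
}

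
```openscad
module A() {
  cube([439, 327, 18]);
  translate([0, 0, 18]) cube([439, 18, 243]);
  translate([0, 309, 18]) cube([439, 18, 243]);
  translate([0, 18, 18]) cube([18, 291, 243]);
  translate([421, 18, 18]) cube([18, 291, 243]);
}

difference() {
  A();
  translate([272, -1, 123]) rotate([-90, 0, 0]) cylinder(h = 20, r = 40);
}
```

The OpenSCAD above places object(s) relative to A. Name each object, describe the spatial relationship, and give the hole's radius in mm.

A is an open box. The open box has a circular hole through its front wall. The hole's radius is 40 mm.

The subtracted cylinder has r = 40 mm.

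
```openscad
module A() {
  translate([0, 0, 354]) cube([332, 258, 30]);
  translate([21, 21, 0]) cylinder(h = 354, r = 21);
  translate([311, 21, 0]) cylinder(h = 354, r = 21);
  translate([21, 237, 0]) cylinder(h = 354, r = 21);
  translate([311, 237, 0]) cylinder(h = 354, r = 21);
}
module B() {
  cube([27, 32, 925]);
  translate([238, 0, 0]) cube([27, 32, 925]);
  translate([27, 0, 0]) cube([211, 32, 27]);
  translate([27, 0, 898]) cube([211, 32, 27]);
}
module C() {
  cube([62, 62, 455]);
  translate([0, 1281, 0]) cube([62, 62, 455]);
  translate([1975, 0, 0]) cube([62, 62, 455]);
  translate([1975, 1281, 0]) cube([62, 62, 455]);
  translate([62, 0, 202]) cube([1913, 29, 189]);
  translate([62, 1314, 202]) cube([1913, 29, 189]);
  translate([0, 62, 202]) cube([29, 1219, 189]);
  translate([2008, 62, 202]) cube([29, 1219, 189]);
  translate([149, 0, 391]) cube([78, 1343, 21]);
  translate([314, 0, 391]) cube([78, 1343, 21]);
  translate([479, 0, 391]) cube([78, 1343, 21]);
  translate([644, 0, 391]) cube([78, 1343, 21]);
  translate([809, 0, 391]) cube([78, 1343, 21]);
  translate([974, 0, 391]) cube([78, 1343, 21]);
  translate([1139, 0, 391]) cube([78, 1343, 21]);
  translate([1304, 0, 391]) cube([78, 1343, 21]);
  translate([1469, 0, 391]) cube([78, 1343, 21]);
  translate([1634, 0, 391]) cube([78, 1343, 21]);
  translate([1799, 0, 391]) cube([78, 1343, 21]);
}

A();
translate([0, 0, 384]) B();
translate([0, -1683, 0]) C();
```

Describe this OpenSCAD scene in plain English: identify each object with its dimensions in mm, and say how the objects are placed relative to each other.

A is a four-legged stool. The seat is 332×258 mm, 30 mm thick, top at z = 384 mm. It stands on four round legs, each 42 mm in diameter, from z = 0 to the seat underside, each leg's axis is inset half a diameter from the nearest pair of seat edges (so the leg's bounding box is flush with the corner).

B is a picture frame with a 211×871 mm rectangular opening (x by z) and a uniform 27 mm border on every side. Frame depth is 32 mm along y. It is built from two vertical stiles running the full outside height and two horizontal rails spanning the gap between the stiles.

C is a bed frame 2037 mm long (x) by 1343 mm wide (y). Four 62×62 mm corner posts, 455 mm tall, at the corners of the footprint. Four rails of 29 mm thickness and 189 mm height run between adjacent posts with their undersides at z = 202 mm, their outer faces flush with the outside of the frame (the two x-running rails run between the posts' inner faces; the two y-running rails run between the posts' inner faces). 11 slats, each 78 mm wide (x) and 21 mm thick, lie across the top of the two x-running rails, running the full 1343 mm width of the frame in y; the slats are evenly spaced along x between the inner faces of the end posts with equal gaps (rounded down to the nearest mm) at the −x end and between each pair — any rounding remainder accumulates at the +x end.

The picture frame is on top of the stool. The bed frame is on the floor beside the stool on its −y side.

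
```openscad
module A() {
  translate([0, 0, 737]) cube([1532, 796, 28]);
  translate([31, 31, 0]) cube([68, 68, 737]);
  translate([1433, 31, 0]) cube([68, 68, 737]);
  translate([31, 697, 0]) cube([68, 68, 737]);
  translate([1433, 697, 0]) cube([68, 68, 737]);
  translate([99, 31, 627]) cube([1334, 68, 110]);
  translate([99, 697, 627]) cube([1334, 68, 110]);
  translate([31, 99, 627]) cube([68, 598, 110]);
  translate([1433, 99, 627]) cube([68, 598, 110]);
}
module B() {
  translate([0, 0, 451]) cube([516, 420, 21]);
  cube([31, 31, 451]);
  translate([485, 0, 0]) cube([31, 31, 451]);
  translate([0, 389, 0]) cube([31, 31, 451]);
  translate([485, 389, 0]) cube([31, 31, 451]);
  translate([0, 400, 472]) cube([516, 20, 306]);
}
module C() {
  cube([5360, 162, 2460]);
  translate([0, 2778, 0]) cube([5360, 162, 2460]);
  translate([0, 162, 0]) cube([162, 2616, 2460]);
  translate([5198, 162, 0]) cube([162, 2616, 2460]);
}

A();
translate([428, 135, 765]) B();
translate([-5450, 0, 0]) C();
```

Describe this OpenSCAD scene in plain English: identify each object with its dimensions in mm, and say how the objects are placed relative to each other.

A is a table with a 1532×796 mm rectangular top, 28 mm thick, top surface at z = 765 mm, supported by four 68×68 mm square legs, each inset 31 mm from the nearest pair of top edges, running from the floor. Four apron rails, 68 mm thick and 110 mm tall, run between adjacent legs with their top edges flush with the underside of the top and their outer faces flush with the legs' outer faces.

B is a chair: 516×420 mm seat, 21 mm thick, top at z = 472 mm, on four 31 mm square corner legs flush with the seat edges. A 20 mm thick backrest slab spans the full seat width, extending 306 mm above the seat top, its back face flush with the seat's +y edge.

C is the wall frame of a small rectangular building: four walls, each 2460 mm tall and 162 mm thick, enclosing a footprint 5360 mm (x) by 2940 mm (y) outside-to-outside, with no floor or roof. The front and back walls (the −y and +y sides) span the full width; the two side walls fit between them.

The chair is on top of the table. The house frame is on the floor beside the table on its −x side.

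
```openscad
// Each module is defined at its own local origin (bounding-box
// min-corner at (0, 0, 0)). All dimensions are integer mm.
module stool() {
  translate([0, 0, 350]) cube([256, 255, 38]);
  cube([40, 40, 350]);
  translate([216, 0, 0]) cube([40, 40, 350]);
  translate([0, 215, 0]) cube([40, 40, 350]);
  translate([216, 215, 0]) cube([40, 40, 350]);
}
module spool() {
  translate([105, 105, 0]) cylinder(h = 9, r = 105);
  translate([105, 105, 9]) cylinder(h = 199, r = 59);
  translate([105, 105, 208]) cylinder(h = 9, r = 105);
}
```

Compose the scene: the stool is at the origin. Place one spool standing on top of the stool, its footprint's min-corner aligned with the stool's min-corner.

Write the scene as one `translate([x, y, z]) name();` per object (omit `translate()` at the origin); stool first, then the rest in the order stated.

stool();
translate([0, 0, 388]) spool();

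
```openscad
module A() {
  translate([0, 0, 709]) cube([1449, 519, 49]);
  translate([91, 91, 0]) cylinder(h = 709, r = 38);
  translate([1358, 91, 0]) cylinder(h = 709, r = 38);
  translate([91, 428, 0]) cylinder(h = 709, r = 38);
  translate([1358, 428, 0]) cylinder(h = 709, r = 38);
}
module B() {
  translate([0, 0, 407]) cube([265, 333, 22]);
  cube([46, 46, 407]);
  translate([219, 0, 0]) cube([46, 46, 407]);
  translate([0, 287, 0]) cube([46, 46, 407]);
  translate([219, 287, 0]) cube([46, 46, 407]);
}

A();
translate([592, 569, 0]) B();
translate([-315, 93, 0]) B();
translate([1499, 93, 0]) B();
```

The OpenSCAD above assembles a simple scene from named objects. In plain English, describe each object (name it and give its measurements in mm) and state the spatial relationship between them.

A is a rectangular dining table. The top is 1449×519×49 mm with its upper surface at z = 758 mm. It stands on four round legs of 76 mm diameter, each leg's bounding box inset 53 mm from the nearest pair of top edges, running from the floor to the underside of the top.

B is a four-legged stool. The seat is a 265×333×22 mm slab whose top surface is at z = 429 mm; four square legs, each 46×46 mm in cross-section, run from the floor (z = 0) to the underside of the seat, each flush with a corner of the seat.

Three stools sit around the table at the +y, −x, +x sides.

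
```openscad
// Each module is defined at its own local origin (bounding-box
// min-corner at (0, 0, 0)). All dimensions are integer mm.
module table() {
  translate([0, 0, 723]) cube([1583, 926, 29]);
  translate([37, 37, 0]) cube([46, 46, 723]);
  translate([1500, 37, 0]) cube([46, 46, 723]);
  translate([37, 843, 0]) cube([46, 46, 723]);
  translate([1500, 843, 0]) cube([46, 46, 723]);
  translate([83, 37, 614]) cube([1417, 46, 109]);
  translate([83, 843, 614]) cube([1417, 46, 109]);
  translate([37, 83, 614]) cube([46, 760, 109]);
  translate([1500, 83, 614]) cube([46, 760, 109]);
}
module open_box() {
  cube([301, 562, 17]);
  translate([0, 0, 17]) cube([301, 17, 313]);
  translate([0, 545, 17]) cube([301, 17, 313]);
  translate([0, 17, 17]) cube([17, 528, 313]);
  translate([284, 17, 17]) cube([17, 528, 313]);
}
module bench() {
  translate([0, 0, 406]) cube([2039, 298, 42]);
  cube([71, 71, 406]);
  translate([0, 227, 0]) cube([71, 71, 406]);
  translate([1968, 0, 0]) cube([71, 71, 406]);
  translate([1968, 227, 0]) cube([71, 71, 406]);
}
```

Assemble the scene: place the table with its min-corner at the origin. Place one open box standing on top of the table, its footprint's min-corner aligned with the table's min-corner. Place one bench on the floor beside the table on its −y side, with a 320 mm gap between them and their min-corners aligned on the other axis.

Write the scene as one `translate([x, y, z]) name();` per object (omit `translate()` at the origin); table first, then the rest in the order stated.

table();
translate([0, 0, 752]) open_box();
translate([0, -618, 0]) bench();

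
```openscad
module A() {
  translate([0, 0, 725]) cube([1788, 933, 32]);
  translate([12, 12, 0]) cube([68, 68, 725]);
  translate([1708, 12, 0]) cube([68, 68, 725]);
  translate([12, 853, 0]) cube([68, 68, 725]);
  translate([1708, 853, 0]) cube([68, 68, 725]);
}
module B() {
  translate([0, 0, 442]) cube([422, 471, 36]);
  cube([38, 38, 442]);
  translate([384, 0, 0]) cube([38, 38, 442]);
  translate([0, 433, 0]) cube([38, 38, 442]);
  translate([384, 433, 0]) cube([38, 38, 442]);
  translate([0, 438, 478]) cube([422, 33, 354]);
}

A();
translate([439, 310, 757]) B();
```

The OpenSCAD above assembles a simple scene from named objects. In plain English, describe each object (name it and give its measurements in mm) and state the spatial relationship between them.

A is a table with a 1788×933 mm rectangular top, 32 mm thick, top surface at z = 757 mm, supported by four 68×68 mm square legs, each inset 12 mm from the nearest pair of top edges, running from the floor.

B is a chair: 422×471 mm seat, 36 mm thick, top at z = 478 mm, on four 38 mm square corner legs flush with the seat edges. A 33 mm thick backrest slab spans the full seat width, extending 354 mm above the seat top, its back face flush with the seat's +y edge.

The chair is on top of the table.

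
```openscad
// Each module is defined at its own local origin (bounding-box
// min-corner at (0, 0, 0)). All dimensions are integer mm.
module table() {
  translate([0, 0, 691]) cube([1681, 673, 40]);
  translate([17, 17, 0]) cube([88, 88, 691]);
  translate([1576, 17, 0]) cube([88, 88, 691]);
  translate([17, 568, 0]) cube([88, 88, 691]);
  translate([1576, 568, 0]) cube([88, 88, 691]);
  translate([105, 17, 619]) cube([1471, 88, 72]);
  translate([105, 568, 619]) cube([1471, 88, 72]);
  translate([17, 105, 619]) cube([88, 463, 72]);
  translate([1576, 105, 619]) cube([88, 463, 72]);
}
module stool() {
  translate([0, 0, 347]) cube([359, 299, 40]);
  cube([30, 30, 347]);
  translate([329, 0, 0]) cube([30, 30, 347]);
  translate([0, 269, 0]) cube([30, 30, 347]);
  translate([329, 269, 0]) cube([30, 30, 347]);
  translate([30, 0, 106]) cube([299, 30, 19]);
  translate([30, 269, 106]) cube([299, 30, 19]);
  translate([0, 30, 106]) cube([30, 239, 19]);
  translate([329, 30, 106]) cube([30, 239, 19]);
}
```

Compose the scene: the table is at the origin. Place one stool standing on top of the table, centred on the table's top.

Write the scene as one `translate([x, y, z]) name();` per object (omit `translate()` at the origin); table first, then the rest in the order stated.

table();
translate([661, 187, 731]) stool();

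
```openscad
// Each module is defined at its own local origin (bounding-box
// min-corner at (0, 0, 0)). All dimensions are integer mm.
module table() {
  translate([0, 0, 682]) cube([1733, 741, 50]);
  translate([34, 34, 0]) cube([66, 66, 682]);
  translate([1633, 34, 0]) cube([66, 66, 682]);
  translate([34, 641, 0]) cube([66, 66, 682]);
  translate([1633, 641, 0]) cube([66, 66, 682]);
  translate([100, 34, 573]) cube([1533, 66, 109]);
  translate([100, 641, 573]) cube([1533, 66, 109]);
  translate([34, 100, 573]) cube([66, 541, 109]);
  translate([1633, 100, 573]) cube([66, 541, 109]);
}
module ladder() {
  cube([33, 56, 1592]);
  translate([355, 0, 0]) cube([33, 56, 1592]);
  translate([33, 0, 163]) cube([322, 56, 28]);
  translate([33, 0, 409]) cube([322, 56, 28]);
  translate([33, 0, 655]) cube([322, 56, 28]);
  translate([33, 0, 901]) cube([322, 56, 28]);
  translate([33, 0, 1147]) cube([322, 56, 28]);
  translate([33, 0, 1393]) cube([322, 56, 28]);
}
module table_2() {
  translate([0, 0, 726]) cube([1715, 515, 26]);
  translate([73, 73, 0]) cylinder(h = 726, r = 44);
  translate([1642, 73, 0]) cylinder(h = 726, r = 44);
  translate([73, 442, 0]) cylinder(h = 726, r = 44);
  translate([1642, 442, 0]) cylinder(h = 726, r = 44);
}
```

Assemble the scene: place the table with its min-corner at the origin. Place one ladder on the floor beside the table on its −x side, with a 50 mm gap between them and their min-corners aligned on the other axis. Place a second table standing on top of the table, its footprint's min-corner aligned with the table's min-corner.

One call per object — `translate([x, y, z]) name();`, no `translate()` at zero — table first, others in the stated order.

table();
translate([-438, 0, 0]) ladder();
translate([0, 0, 732]) table_2();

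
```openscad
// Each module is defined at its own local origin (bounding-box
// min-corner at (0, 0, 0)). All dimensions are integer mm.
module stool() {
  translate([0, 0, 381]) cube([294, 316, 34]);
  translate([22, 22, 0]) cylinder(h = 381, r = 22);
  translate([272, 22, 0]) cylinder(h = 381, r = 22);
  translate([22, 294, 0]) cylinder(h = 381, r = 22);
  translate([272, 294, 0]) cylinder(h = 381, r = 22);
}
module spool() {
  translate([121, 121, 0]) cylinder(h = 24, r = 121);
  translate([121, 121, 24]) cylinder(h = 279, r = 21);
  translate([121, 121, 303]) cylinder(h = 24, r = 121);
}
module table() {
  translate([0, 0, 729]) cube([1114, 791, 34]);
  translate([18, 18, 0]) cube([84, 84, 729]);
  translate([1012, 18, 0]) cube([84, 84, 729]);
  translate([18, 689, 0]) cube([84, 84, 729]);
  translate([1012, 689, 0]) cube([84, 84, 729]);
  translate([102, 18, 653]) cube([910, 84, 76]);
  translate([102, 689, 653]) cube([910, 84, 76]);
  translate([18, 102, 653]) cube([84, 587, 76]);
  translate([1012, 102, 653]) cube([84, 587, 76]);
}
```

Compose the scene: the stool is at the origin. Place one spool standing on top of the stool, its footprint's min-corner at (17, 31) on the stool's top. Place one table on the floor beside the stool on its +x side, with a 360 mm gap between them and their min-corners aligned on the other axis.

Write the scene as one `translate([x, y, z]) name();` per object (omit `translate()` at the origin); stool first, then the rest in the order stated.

stool();
translate([17, 31, 415]) spool();
translate([654, 0, 0]) table();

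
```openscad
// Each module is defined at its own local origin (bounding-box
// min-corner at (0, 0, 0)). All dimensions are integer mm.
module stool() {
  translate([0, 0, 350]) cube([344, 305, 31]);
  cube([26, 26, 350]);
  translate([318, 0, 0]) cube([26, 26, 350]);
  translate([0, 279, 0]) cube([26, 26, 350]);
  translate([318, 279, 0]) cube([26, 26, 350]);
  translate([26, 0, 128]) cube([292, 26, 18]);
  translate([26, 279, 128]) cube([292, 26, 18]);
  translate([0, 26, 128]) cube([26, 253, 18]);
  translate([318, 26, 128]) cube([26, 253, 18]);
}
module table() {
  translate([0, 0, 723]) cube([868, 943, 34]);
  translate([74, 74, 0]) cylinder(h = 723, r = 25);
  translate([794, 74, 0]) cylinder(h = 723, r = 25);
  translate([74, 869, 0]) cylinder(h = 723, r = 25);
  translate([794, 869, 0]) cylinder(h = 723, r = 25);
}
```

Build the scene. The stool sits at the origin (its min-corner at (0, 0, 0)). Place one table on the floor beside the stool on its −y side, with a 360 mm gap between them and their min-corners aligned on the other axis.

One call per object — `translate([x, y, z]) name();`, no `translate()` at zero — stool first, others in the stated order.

stool();
translate([0, -1303, 0]) table();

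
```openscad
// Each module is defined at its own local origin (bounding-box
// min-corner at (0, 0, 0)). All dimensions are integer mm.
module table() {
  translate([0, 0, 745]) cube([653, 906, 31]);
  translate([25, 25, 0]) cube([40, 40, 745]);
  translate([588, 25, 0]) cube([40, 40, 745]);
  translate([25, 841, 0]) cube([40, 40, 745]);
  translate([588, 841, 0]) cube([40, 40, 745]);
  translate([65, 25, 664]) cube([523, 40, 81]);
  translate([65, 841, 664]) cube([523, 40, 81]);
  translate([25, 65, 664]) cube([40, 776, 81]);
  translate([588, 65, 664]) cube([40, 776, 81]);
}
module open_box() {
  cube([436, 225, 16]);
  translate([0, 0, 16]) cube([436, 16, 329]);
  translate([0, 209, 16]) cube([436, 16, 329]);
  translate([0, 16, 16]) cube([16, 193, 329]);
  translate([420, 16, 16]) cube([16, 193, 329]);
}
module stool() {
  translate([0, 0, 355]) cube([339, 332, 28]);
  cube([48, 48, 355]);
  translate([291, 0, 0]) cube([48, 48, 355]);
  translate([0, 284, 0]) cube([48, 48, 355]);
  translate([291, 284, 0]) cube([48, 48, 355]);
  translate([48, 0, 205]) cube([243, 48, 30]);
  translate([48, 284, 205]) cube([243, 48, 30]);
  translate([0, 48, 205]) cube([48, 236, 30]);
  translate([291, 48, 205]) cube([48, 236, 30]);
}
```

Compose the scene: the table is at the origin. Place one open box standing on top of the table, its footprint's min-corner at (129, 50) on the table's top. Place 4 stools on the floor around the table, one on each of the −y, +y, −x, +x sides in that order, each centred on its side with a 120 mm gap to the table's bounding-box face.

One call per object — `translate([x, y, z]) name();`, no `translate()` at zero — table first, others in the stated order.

table();
translate([129, 50, 776]) open_box();
translate([157, -452, 0]) stool();
translate([157, 1026, 0]) stool();
translate([-459, 287, 0]) stool();
translate([773, 287, 0]) stool();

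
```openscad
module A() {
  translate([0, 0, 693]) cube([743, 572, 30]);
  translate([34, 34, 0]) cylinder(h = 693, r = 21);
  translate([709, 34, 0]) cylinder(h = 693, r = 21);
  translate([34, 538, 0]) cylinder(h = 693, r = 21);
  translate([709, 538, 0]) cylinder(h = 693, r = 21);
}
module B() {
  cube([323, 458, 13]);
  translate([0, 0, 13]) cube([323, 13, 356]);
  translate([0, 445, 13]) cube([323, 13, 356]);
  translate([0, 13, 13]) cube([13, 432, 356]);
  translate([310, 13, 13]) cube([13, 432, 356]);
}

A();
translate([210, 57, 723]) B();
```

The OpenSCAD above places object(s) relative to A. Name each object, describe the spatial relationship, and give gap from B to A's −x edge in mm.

The open box's min-x is at 210; the table's min-x is 0; gap = 210 mm.

A is a table. B is an open box. The open box is on top of the table, centred. The gap from the open box to the table's −x edge is 210 mm.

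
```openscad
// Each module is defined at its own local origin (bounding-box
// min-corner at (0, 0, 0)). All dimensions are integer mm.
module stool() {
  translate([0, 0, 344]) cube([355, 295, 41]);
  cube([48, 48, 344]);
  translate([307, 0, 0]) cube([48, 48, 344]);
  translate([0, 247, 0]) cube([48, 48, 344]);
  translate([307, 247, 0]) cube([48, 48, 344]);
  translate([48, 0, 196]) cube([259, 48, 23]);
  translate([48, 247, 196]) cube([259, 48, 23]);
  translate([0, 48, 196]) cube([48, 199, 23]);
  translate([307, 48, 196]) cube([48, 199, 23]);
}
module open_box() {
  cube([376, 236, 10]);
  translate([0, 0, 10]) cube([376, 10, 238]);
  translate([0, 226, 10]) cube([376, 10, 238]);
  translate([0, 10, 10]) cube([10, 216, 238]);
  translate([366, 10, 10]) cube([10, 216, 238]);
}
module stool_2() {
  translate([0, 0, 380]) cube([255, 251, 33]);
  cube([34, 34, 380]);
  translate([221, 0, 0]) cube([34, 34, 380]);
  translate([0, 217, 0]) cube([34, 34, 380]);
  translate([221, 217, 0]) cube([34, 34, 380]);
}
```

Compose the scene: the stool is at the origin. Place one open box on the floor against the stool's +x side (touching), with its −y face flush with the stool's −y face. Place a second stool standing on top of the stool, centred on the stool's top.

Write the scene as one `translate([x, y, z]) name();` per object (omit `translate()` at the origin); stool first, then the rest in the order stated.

stool();
translate([355, 0, 0]) open_box();
translate([50, 22, 385]) stool_2();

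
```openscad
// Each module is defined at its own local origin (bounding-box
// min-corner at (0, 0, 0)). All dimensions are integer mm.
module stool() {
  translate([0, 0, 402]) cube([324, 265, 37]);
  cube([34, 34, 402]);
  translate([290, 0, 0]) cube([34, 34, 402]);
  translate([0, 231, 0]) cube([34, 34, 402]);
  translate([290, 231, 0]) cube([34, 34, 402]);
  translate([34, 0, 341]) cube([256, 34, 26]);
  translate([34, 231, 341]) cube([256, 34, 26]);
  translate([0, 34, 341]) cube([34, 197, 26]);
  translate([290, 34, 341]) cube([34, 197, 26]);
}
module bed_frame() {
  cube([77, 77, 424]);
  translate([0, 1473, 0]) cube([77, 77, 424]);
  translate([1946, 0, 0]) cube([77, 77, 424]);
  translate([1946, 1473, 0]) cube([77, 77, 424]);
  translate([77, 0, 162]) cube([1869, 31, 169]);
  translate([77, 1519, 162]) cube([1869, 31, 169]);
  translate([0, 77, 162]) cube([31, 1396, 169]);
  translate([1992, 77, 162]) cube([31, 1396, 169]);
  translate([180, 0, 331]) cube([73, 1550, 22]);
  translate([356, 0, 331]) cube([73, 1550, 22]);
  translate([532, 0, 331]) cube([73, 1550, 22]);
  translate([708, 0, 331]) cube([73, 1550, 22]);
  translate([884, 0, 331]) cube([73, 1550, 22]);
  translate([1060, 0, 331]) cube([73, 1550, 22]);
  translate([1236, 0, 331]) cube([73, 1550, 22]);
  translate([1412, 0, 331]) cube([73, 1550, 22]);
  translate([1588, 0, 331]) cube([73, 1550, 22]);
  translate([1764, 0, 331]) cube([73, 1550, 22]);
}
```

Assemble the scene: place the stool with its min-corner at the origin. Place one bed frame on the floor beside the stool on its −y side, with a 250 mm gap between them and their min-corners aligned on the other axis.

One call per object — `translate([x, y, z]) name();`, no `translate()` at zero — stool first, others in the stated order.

stool();
translate([0, -1800, 0]) bed_frame();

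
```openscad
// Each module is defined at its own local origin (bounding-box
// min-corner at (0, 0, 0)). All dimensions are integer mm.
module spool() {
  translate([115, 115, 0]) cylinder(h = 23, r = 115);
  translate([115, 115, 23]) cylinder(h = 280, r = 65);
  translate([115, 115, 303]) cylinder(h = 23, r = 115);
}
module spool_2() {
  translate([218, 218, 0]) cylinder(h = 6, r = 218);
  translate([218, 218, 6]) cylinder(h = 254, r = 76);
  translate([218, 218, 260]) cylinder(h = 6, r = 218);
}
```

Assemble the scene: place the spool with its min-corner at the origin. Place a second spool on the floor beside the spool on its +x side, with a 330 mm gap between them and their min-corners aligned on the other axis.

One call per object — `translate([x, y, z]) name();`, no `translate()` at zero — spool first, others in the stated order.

spool();
translate([560, 0, 0]) spool_2();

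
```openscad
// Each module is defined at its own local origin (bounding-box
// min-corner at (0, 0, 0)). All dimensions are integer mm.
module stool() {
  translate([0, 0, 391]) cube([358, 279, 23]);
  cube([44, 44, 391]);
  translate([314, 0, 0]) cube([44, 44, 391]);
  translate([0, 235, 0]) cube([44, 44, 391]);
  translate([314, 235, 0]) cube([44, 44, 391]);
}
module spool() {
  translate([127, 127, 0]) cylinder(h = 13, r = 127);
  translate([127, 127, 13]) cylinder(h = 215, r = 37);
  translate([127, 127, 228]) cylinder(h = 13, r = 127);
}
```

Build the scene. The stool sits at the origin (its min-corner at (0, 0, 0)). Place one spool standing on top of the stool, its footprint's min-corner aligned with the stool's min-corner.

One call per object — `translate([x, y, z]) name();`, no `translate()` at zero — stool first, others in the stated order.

stool();
translate([0, 0, 414]) spool();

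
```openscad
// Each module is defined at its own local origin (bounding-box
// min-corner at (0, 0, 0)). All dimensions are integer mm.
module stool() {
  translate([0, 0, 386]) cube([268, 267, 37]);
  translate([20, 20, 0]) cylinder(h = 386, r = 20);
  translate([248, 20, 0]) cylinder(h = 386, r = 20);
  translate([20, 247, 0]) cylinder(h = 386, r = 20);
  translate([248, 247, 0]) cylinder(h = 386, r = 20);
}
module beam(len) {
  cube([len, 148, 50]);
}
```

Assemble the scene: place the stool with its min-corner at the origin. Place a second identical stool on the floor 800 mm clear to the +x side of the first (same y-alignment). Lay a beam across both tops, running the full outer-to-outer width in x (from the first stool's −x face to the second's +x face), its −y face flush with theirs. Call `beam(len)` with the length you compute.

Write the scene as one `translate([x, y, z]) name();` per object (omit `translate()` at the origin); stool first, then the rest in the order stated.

stool();
translate([1068, 0, 0]) stool();
translate([0, 0, 423]) beam(1336);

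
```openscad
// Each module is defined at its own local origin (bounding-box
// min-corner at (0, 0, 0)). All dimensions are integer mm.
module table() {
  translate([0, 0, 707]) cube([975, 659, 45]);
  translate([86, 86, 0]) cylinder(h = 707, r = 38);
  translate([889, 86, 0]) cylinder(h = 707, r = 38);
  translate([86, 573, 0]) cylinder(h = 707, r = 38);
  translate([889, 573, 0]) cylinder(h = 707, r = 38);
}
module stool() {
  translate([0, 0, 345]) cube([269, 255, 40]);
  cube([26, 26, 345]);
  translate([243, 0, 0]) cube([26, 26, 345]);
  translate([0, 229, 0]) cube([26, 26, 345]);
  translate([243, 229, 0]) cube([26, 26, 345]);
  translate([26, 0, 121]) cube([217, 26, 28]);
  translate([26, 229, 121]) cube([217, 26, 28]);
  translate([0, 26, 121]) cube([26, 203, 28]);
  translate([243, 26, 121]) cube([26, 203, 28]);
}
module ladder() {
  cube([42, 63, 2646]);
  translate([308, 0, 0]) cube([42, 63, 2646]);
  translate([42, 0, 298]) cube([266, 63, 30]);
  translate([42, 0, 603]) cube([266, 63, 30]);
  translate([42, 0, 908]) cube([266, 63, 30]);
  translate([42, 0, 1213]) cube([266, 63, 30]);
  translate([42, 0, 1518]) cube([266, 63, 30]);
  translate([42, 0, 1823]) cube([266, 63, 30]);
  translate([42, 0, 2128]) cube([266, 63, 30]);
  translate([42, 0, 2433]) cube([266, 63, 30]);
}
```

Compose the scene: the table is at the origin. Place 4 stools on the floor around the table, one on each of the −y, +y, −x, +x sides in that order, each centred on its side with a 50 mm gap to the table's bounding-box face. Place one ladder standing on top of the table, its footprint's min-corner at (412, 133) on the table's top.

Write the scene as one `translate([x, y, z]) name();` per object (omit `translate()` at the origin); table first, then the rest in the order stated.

table();
translate([353, -305, 0]) stool();
translate([353, 709, 0]) stool();
translate([-319, 202, 0]) stool();
translate([1025, 202, 0]) stool();
translate([412, 133, 752]) ladder();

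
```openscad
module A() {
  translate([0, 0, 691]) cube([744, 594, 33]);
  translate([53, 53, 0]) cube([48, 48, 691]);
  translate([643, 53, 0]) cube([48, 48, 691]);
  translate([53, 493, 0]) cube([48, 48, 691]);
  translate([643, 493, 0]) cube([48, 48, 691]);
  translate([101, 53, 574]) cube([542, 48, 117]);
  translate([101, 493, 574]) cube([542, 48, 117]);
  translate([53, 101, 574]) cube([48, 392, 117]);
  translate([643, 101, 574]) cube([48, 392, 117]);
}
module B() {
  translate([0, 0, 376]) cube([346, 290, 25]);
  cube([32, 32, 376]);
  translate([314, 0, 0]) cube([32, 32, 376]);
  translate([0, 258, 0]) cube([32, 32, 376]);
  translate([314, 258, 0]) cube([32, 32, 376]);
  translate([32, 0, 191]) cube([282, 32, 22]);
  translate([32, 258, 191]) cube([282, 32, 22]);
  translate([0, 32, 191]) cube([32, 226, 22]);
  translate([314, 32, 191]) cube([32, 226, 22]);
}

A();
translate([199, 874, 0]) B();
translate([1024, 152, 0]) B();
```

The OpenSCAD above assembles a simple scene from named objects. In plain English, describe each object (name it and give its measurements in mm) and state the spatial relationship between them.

A is a table: top 744 mm (x) × 594 mm (y), 33 mm thick, upper face at z = 724 mm, on four 48×48 mm square legs, each inset 53 mm from the nearest pair of top edges, running from z = 0 to the bottom of the top. Four apron rails, 48 mm thick and 117 mm tall, run between adjacent legs with their top edges flush with the underside of the top and their outer faces flush with the legs' outer faces.

B is a four-legged stool. The seat is 346×290 mm, 25 mm thick, top at z = 401 mm. It stands on four square legs, each 32×32 mm in cross-section, from z = 0 to the seat underside, each flush with a corner of the seat. Four stretchers, 32 mm wide and 22 mm tall, connect adjacent legs with their undersides at z = 191 mm, each running between the inner faces of the legs it joins and aligned with the legs' outer faces on the other axis.

Two stools sit around the table at the +y, +x sides.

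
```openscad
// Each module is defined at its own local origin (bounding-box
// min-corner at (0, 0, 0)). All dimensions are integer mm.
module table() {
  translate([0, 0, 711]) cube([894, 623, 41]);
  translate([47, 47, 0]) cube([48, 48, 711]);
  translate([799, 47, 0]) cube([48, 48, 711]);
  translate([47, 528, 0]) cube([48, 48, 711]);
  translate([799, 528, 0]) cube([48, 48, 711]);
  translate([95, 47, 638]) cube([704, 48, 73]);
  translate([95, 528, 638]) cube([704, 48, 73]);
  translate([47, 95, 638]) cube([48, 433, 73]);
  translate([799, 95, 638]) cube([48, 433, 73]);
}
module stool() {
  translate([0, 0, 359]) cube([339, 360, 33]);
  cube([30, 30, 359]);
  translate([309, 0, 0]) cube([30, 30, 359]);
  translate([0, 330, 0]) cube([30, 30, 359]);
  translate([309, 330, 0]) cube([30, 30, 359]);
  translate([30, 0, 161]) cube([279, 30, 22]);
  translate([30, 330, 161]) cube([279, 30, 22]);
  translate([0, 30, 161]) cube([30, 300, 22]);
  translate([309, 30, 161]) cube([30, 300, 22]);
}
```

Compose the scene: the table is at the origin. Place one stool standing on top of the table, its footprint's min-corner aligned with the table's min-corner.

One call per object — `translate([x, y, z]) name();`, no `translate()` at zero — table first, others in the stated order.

table();
translate([0, 0, 752]) stool();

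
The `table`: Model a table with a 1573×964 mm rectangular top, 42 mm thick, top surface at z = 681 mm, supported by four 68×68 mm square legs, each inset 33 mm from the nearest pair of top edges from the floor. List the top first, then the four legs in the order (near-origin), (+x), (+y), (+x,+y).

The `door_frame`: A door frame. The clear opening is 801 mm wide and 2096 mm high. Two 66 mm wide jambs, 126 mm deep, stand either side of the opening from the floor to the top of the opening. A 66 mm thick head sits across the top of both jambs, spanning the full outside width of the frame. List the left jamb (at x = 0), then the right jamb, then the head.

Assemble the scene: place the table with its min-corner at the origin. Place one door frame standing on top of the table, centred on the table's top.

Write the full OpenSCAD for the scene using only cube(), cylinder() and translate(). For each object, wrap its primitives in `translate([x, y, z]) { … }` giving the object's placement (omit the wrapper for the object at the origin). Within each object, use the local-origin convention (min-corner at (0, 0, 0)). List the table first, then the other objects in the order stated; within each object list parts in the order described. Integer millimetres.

translate([0, 0, 639]) cube([1573, 964, 42]);
translate([33, 33, 0]) cube([68, 68, 639]);
translate([1472, 33, 0]) cube([68, 68, 639]);
translate([33, 863, 0]) cube([68, 68, 639]);
translate([1472, 863, 0]) cube([68, 68, 639]);
translate([320, 419, 681]) {
  cube([66, 126, 2096]);
  translate([867, 0, 0]) cube([66, 126, 2096]);
  translate([0, 0, 2096]) cube([933, 126, 66]);
}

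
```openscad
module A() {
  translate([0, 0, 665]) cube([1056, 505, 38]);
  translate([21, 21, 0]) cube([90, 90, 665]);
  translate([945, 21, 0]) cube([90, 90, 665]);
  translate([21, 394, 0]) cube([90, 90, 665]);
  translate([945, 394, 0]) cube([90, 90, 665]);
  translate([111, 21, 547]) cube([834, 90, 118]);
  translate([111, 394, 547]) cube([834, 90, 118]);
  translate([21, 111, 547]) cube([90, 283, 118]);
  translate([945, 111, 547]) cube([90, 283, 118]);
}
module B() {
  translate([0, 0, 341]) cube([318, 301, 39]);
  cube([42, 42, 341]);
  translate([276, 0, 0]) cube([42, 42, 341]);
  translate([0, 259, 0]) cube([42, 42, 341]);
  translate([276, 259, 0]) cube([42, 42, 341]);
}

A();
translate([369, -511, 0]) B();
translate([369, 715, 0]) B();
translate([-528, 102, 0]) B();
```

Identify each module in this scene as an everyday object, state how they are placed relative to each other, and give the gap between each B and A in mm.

A is a table. B is a stool. Three stools sit around the table at the −y, +y, −x sides. The gap between each stool and the table is 210 mm.

Each stool's nearest face is 210 mm from the table's bounding box.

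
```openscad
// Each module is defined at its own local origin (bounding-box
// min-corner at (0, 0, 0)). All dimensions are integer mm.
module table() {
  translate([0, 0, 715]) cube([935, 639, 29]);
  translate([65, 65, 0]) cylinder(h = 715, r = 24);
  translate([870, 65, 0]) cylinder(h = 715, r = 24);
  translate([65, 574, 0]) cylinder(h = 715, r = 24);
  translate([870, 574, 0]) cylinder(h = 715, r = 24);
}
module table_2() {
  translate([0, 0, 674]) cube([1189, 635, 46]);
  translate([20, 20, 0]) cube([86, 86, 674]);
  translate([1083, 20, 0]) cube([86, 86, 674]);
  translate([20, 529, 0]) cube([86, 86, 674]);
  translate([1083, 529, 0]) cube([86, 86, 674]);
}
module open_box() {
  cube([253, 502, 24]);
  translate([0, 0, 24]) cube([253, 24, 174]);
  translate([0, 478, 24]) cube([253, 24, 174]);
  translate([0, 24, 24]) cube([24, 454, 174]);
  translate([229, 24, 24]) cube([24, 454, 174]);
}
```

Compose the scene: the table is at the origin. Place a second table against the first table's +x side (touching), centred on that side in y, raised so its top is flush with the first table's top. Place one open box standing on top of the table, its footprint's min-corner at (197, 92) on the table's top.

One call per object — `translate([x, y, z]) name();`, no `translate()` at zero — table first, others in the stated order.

table();
translate([935, 2, 24]) table_2();
translate([197, 92, 744]) open_box();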